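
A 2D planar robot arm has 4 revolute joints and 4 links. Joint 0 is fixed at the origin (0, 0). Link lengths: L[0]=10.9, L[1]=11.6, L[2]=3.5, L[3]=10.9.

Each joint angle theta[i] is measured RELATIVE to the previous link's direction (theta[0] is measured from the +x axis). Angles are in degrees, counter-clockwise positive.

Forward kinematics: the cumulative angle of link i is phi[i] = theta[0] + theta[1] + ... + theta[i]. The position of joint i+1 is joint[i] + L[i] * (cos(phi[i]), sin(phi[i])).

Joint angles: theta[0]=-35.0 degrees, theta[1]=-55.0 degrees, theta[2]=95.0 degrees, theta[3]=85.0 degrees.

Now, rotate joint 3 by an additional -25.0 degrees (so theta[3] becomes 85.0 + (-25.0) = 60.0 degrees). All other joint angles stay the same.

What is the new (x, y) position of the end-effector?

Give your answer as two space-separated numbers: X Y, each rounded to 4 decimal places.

joint[0] = (0.0000, 0.0000)  (base)
link 0: phi[0] = -35 = -35 deg
  cos(-35 deg) = 0.8192, sin(-35 deg) = -0.5736
  joint[1] = (0.0000, 0.0000) + 10.9 * (0.8192, -0.5736) = (0.0000 + 8.9288, 0.0000 + -6.2520) = (8.9288, -6.2520)
link 1: phi[1] = -35 + -55 = -90 deg
  cos(-90 deg) = 0.0000, sin(-90 deg) = -1.0000
  joint[2] = (8.9288, -6.2520) + 11.6 * (0.0000, -1.0000) = (8.9288 + 0.0000, -6.2520 + -11.6000) = (8.9288, -17.8520)
link 2: phi[2] = -35 + -55 + 95 = 5 deg
  cos(5 deg) = 0.9962, sin(5 deg) = 0.0872
  joint[3] = (8.9288, -17.8520) + 3.5 * (0.9962, 0.0872) = (8.9288 + 3.4867, -17.8520 + 0.3050) = (12.4154, -17.5469)
link 3: phi[3] = -35 + -55 + 95 + 60 = 65 deg
  cos(65 deg) = 0.4226, sin(65 deg) = 0.9063
  joint[4] = (12.4154, -17.5469) + 10.9 * (0.4226, 0.9063) = (12.4154 + 4.6065, -17.5469 + 9.8788) = (17.0220, -7.6682)
End effector: (17.0220, -7.6682)

Answer: 17.0220 -7.6682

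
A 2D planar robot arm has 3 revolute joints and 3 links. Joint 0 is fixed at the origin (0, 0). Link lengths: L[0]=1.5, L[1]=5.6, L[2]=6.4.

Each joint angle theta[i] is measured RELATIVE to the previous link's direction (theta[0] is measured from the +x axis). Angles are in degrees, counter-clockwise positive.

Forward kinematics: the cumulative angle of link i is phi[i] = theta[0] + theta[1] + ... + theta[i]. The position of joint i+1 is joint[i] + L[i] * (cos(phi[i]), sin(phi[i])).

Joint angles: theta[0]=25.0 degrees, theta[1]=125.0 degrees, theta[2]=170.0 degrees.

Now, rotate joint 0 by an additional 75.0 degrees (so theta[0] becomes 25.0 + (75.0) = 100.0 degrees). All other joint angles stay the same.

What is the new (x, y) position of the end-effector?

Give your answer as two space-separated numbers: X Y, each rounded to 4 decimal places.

Answer: 1.0223 1.1883

Derivation:
joint[0] = (0.0000, 0.0000)  (base)
link 0: phi[0] = 100 = 100 deg
  cos(100 deg) = -0.1736, sin(100 deg) = 0.9848
  joint[1] = (0.0000, 0.0000) + 1.5 * (-0.1736, 0.9848) = (0.0000 + -0.2605, 0.0000 + 1.4772) = (-0.2605, 1.4772)
link 1: phi[1] = 100 + 125 = 225 deg
  cos(225 deg) = -0.7071, sin(225 deg) = -0.7071
  joint[2] = (-0.2605, 1.4772) + 5.6 * (-0.7071, -0.7071) = (-0.2605 + -3.9598, 1.4772 + -3.9598) = (-4.2203, -2.4826)
link 2: phi[2] = 100 + 125 + 170 = 395 deg
  cos(395 deg) = 0.8192, sin(395 deg) = 0.5736
  joint[3] = (-4.2203, -2.4826) + 6.4 * (0.8192, 0.5736) = (-4.2203 + 5.2426, -2.4826 + 3.6709) = (1.0223, 1.1883)
End effector: (1.0223, 1.1883)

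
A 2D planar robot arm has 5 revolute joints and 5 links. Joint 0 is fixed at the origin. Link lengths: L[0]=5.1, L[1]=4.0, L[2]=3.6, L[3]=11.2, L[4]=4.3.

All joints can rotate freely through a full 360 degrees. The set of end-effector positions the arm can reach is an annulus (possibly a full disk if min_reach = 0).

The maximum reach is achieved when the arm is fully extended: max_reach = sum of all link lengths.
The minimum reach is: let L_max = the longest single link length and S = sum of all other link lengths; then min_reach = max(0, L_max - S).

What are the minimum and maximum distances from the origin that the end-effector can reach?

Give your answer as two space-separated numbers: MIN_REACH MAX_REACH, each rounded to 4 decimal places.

Link lengths: [5.1, 4.0, 3.6, 11.2, 4.3]
max_reach = 5.1 + 4 + 3.6 + 11.2 + 4.3 = 28.2
L_max = max([5.1, 4.0, 3.6, 11.2, 4.3]) = 11.2
S (sum of others) = 28.2 - 11.2 = 17
min_reach = max(0, 11.2 - 17) = max(0, -5.8) = 0

Answer: 0.0000 28.2000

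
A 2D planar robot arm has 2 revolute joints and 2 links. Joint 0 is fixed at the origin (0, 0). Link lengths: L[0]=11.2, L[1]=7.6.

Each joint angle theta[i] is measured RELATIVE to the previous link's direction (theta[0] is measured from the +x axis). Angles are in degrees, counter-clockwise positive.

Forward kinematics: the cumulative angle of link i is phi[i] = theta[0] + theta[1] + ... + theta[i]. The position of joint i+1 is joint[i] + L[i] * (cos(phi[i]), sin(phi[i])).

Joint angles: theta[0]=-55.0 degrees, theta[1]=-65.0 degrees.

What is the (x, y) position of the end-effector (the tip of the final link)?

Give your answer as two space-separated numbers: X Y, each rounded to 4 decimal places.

Answer: 2.6241 -15.7563

Derivation:
joint[0] = (0.0000, 0.0000)  (base)
link 0: phi[0] = -55 = -55 deg
  cos(-55 deg) = 0.5736, sin(-55 deg) = -0.8192
  joint[1] = (0.0000, 0.0000) + 11.2 * (0.5736, -0.8192) = (0.0000 + 6.4241, 0.0000 + -9.1745) = (6.4241, -9.1745)
link 1: phi[1] = -55 + -65 = -120 deg
  cos(-120 deg) = -0.5000, sin(-120 deg) = -0.8660
  joint[2] = (6.4241, -9.1745) + 7.6 * (-0.5000, -0.8660) = (6.4241 + -3.8000, -9.1745 + -6.5818) = (2.6241, -15.7563)
End effector: (2.6241, -15.7563)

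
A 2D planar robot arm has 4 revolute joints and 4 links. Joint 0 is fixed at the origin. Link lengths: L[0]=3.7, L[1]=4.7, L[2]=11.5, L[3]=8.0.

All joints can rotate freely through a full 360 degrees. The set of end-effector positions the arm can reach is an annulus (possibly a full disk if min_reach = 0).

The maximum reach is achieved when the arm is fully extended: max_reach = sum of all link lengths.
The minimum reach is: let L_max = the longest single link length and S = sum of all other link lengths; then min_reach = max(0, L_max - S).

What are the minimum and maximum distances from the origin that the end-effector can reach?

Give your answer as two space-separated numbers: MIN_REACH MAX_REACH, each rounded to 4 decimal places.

Link lengths: [3.7, 4.7, 11.5, 8.0]
max_reach = 3.7 + 4.7 + 11.5 + 8 = 27.9
L_max = max([3.7, 4.7, 11.5, 8.0]) = 11.5
S (sum of others) = 27.9 - 11.5 = 16.4
min_reach = max(0, 11.5 - 16.4) = max(0, -4.9) = 0

Answer: 0.0000 27.9000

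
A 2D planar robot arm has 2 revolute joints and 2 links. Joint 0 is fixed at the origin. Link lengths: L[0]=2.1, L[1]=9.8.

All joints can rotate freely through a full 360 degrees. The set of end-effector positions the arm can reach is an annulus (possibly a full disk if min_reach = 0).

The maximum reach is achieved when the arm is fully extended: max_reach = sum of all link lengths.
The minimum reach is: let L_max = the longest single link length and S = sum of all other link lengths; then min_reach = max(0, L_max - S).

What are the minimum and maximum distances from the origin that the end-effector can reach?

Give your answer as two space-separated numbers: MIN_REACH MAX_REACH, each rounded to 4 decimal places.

Answer: 7.7000 11.9000

Derivation:
Link lengths: [2.1, 9.8]
max_reach = 2.1 + 9.8 = 11.9
L_max = max([2.1, 9.8]) = 9.8
S (sum of others) = 11.9 - 9.8 = 2.1
min_reach = max(0, 9.8 - 2.1) = max(0, 7.7) = 7.7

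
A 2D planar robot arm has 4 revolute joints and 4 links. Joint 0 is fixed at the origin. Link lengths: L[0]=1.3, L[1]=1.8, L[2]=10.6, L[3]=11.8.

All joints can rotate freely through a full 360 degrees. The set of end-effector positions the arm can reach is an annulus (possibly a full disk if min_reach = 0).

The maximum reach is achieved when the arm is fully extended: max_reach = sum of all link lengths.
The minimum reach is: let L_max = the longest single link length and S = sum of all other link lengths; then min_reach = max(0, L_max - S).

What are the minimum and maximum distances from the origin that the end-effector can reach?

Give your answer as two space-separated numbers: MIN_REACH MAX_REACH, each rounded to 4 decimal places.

Answer: 0.0000 25.5000

Derivation:
Link lengths: [1.3, 1.8, 10.6, 11.8]
max_reach = 1.3 + 1.8 + 10.6 + 11.8 = 25.5
L_max = max([1.3, 1.8, 10.6, 11.8]) = 11.8
S (sum of others) = 25.5 - 11.8 = 13.7
min_reach = max(0, 11.8 - 13.7) = max(0, -1.9) = 0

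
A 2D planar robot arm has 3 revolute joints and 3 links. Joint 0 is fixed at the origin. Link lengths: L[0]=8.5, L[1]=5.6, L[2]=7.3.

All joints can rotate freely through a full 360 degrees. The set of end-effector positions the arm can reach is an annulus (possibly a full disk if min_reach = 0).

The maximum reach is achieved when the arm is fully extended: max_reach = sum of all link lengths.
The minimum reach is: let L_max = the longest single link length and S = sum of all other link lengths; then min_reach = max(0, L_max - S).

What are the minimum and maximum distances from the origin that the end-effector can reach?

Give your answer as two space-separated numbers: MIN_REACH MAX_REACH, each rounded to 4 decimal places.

Answer: 0.0000 21.4000

Derivation:
Link lengths: [8.5, 5.6, 7.3]
max_reach = 8.5 + 5.6 + 7.3 = 21.4
L_max = max([8.5, 5.6, 7.3]) = 8.5
S (sum of others) = 21.4 - 8.5 = 12.9
min_reach = max(0, 8.5 - 12.9) = max(0, -4.4) = 0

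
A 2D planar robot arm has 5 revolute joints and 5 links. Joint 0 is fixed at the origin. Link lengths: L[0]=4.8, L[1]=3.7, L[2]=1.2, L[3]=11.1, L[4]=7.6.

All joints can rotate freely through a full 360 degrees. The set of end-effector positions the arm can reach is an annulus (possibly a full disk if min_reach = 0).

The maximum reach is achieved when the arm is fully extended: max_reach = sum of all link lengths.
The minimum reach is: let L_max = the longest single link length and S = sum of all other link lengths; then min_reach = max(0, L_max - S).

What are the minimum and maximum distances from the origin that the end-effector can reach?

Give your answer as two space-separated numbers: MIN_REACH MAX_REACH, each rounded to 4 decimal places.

Link lengths: [4.8, 3.7, 1.2, 11.1, 7.6]
max_reach = 4.8 + 3.7 + 1.2 + 11.1 + 7.6 = 28.4
L_max = max([4.8, 3.7, 1.2, 11.1, 7.6]) = 11.1
S (sum of others) = 28.4 - 11.1 = 17.3
min_reach = max(0, 11.1 - 17.3) = max(0, -6.2) = 0

Answer: 0.0000 28.4000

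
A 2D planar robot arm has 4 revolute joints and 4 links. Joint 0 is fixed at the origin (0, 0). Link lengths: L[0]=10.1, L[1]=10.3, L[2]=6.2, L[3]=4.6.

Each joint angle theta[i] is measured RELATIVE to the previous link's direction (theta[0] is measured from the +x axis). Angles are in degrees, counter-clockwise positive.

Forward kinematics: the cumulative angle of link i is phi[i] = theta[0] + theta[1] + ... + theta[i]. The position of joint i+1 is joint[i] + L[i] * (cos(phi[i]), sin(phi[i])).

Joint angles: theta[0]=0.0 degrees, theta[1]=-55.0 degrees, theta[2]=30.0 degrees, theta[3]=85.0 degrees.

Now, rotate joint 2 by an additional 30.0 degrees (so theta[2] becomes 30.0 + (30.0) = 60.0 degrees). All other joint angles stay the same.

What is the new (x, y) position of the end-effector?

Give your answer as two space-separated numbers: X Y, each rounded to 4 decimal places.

Answer: 22.1842 -3.2969

Derivation:
joint[0] = (0.0000, 0.0000)  (base)
link 0: phi[0] = 0 = 0 deg
  cos(0 deg) = 1.0000, sin(0 deg) = 0.0000
  joint[1] = (0.0000, 0.0000) + 10.1 * (1.0000, 0.0000) = (0.0000 + 10.1000, 0.0000 + 0.0000) = (10.1000, 0.0000)
link 1: phi[1] = 0 + -55 = -55 deg
  cos(-55 deg) = 0.5736, sin(-55 deg) = -0.8192
  joint[2] = (10.1000, 0.0000) + 10.3 * (0.5736, -0.8192) = (10.1000 + 5.9078, 0.0000 + -8.4373) = (16.0078, -8.4373)
link 2: phi[2] = 0 + -55 + 60 = 5 deg
  cos(5 deg) = 0.9962, sin(5 deg) = 0.0872
  joint[3] = (16.0078, -8.4373) + 6.2 * (0.9962, 0.0872) = (16.0078 + 6.1764, -8.4373 + 0.5404) = (22.1842, -7.8969)
link 3: phi[3] = 0 + -55 + 60 + 85 = 90 deg
  cos(90 deg) = 0.0000, sin(90 deg) = 1.0000
  joint[4] = (22.1842, -7.8969) + 4.6 * (0.0000, 1.0000) = (22.1842 + 0.0000, -7.8969 + 4.6000) = (22.1842, -3.2969)
End effector: (22.1842, -3.2969)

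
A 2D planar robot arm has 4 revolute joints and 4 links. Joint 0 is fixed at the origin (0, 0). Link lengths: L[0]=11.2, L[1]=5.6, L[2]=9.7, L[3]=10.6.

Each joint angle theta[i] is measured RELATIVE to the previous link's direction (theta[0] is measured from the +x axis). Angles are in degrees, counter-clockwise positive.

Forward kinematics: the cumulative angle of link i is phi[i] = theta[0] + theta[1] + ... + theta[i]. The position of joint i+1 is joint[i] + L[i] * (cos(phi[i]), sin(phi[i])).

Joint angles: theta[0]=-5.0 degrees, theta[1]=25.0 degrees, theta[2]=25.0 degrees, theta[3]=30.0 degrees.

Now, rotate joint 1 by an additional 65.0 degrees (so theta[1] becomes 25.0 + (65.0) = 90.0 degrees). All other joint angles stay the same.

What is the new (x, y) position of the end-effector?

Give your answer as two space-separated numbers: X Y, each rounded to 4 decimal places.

joint[0] = (0.0000, 0.0000)  (base)
link 0: phi[0] = -5 = -5 deg
  cos(-5 deg) = 0.9962, sin(-5 deg) = -0.0872
  joint[1] = (0.0000, 0.0000) + 11.2 * (0.9962, -0.0872) = (0.0000 + 11.1574, 0.0000 + -0.9761) = (11.1574, -0.9761)
link 1: phi[1] = -5 + 90 = 85 deg
  cos(85 deg) = 0.0872, sin(85 deg) = 0.9962
  joint[2] = (11.1574, -0.9761) + 5.6 * (0.0872, 0.9962) = (11.1574 + 0.4881, -0.9761 + 5.5787) = (11.6455, 4.6025)
link 2: phi[2] = -5 + 90 + 25 = 110 deg
  cos(110 deg) = -0.3420, sin(110 deg) = 0.9397
  joint[3] = (11.6455, 4.6025) + 9.7 * (-0.3420, 0.9397) = (11.6455 + -3.3176, 4.6025 + 9.1150) = (8.3279, 13.7176)
link 3: phi[3] = -5 + 90 + 25 + 30 = 140 deg
  cos(140 deg) = -0.7660, sin(140 deg) = 0.6428
  joint[4] = (8.3279, 13.7176) + 10.6 * (-0.7660, 0.6428) = (8.3279 + -8.1201, 13.7176 + 6.8135) = (0.2078, 20.5311)
End effector: (0.2078, 20.5311)

Answer: 0.2078 20.5311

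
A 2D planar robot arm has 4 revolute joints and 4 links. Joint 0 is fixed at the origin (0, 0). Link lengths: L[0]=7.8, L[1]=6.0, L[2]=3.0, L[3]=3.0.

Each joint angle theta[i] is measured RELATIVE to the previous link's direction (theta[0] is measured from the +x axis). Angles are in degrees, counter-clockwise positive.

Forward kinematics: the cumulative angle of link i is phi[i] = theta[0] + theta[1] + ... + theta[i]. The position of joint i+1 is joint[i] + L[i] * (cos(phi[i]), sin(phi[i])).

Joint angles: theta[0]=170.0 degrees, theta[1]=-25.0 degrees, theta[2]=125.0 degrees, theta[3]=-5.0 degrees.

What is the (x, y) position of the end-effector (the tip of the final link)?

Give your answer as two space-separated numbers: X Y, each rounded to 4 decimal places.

Answer: -12.8579 -1.1927

Derivation:
joint[0] = (0.0000, 0.0000)  (base)
link 0: phi[0] = 170 = 170 deg
  cos(170 deg) = -0.9848, sin(170 deg) = 0.1736
  joint[1] = (0.0000, 0.0000) + 7.8 * (-0.9848, 0.1736) = (0.0000 + -7.6815, 0.0000 + 1.3545) = (-7.6815, 1.3545)
link 1: phi[1] = 170 + -25 = 145 deg
  cos(145 deg) = -0.8192, sin(145 deg) = 0.5736
  joint[2] = (-7.6815, 1.3545) + 6 * (-0.8192, 0.5736) = (-7.6815 + -4.9149, 1.3545 + 3.4415) = (-12.5964, 4.7959)
link 2: phi[2] = 170 + -25 + 125 = 270 deg
  cos(270 deg) = -0.0000, sin(270 deg) = -1.0000
  joint[3] = (-12.5964, 4.7959) + 3 * (-0.0000, -1.0000) = (-12.5964 + -0.0000, 4.7959 + -3.0000) = (-12.5964, 1.7959)
link 3: phi[3] = 170 + -25 + 125 + -5 = 265 deg
  cos(265 deg) = -0.0872, sin(265 deg) = -0.9962
  joint[4] = (-12.5964, 1.7959) + 3 * (-0.0872, -0.9962) = (-12.5964 + -0.2615, 1.7959 + -2.9886) = (-12.8579, -1.1927)
End effector: (-12.8579, -1.1927)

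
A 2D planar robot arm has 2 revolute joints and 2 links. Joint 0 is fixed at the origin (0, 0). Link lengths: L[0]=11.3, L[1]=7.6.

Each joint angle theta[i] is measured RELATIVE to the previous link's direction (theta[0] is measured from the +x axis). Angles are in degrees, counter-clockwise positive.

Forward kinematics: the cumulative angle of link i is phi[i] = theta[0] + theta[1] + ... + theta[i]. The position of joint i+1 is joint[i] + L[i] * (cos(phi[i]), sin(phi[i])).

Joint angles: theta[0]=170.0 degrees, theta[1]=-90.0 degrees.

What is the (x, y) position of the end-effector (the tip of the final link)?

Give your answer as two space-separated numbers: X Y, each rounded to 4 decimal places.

Answer: -9.8086 9.4468

Derivation:
joint[0] = (0.0000, 0.0000)  (base)
link 0: phi[0] = 170 = 170 deg
  cos(170 deg) = -0.9848, sin(170 deg) = 0.1736
  joint[1] = (0.0000, 0.0000) + 11.3 * (-0.9848, 0.1736) = (0.0000 + -11.1283, 0.0000 + 1.9622) = (-11.1283, 1.9622)
link 1: phi[1] = 170 + -90 = 80 deg
  cos(80 deg) = 0.1736, sin(80 deg) = 0.9848
  joint[2] = (-11.1283, 1.9622) + 7.6 * (0.1736, 0.9848) = (-11.1283 + 1.3197, 1.9622 + 7.4845) = (-9.8086, 9.4468)
End effector: (-9.8086, 9.4468)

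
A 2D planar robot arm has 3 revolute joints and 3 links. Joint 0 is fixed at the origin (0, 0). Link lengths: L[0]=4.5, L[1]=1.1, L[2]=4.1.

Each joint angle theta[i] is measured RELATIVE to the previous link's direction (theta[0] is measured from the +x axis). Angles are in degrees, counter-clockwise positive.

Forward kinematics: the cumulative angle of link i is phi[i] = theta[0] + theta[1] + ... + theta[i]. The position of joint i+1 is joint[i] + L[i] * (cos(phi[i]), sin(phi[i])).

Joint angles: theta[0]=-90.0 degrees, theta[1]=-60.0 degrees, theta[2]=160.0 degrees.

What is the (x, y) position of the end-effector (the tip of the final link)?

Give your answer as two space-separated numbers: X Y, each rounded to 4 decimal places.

Answer: 3.0851 -4.3380

Derivation:
joint[0] = (0.0000, 0.0000)  (base)
link 0: phi[0] = -90 = -90 deg
  cos(-90 deg) = 0.0000, sin(-90 deg) = -1.0000
  joint[1] = (0.0000, 0.0000) + 4.5 * (0.0000, -1.0000) = (0.0000 + 0.0000, 0.0000 + -4.5000) = (0.0000, -4.5000)
link 1: phi[1] = -90 + -60 = -150 deg
  cos(-150 deg) = -0.8660, sin(-150 deg) = -0.5000
  joint[2] = (0.0000, -4.5000) + 1.1 * (-0.8660, -0.5000) = (0.0000 + -0.9526, -4.5000 + -0.5500) = (-0.9526, -5.0500)
link 2: phi[2] = -90 + -60 + 160 = 10 deg
  cos(10 deg) = 0.9848, sin(10 deg) = 0.1736
  joint[3] = (-0.9526, -5.0500) + 4.1 * (0.9848, 0.1736) = (-0.9526 + 4.0377, -5.0500 + 0.7120) = (3.0851, -4.3380)
End effector: (3.0851, -4.3380)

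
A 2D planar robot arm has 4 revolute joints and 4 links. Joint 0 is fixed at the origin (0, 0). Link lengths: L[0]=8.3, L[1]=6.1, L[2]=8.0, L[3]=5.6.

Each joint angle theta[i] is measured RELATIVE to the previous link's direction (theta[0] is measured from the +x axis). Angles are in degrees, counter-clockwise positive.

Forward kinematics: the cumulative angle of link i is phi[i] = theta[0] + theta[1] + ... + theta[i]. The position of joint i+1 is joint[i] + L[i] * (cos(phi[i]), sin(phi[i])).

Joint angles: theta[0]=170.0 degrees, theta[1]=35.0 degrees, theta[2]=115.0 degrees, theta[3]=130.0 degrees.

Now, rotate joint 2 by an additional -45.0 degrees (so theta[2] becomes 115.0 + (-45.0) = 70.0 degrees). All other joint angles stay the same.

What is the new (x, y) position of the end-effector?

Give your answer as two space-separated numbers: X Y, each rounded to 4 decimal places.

Answer: -9.0453 -5.1465

Derivation:
joint[0] = (0.0000, 0.0000)  (base)
link 0: phi[0] = 170 = 170 deg
  cos(170 deg) = -0.9848, sin(170 deg) = 0.1736
  joint[1] = (0.0000, 0.0000) + 8.3 * (-0.9848, 0.1736) = (0.0000 + -8.1739, 0.0000 + 1.4413) = (-8.1739, 1.4413)
link 1: phi[1] = 170 + 35 = 205 deg
  cos(205 deg) = -0.9063, sin(205 deg) = -0.4226
  joint[2] = (-8.1739, 1.4413) + 6.1 * (-0.9063, -0.4226) = (-8.1739 + -5.5285, 1.4413 + -2.5780) = (-13.7024, -1.1367)
link 2: phi[2] = 170 + 35 + 70 = 275 deg
  cos(275 deg) = 0.0872, sin(275 deg) = -0.9962
  joint[3] = (-13.7024, -1.1367) + 8 * (0.0872, -0.9962) = (-13.7024 + 0.6972, -1.1367 + -7.9696) = (-13.0051, -9.1062)
link 3: phi[3] = 170 + 35 + 70 + 130 = 405 deg
  cos(405 deg) = 0.7071, sin(405 deg) = 0.7071
  joint[4] = (-13.0051, -9.1062) + 5.6 * (0.7071, 0.7071) = (-13.0051 + 3.9598, -9.1062 + 3.9598) = (-9.0453, -5.1465)
End effector: (-9.0453, -5.1465)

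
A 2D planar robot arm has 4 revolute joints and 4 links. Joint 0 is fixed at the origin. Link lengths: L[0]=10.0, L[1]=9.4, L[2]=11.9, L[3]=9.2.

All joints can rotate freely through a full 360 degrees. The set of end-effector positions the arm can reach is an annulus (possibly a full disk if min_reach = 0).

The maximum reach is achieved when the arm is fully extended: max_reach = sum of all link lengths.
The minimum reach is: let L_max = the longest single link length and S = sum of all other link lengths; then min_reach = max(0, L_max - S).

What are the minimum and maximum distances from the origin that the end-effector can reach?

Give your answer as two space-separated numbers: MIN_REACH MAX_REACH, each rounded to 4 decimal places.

Link lengths: [10.0, 9.4, 11.9, 9.2]
max_reach = 10 + 9.4 + 11.9 + 9.2 = 40.5
L_max = max([10.0, 9.4, 11.9, 9.2]) = 11.9
S (sum of others) = 40.5 - 11.9 = 28.6
min_reach = max(0, 11.9 - 28.6) = max(0, -16.7) = 0

Answer: 0.0000 40.5000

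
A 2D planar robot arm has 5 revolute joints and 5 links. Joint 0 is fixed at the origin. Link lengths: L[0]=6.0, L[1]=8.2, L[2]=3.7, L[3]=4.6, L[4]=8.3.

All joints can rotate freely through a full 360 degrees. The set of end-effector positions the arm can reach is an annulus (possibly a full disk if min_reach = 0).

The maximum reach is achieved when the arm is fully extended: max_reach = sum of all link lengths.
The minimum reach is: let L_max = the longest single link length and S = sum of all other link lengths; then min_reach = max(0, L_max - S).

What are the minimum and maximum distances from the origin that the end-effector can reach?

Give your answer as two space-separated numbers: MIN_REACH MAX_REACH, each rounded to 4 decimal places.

Link lengths: [6.0, 8.2, 3.7, 4.6, 8.3]
max_reach = 6 + 8.2 + 3.7 + 4.6 + 8.3 = 30.8
L_max = max([6.0, 8.2, 3.7, 4.6, 8.3]) = 8.3
S (sum of others) = 30.8 - 8.3 = 22.5
min_reach = max(0, 8.3 - 22.5) = max(0, -14.2) = 0

Answer: 0.0000 30.8000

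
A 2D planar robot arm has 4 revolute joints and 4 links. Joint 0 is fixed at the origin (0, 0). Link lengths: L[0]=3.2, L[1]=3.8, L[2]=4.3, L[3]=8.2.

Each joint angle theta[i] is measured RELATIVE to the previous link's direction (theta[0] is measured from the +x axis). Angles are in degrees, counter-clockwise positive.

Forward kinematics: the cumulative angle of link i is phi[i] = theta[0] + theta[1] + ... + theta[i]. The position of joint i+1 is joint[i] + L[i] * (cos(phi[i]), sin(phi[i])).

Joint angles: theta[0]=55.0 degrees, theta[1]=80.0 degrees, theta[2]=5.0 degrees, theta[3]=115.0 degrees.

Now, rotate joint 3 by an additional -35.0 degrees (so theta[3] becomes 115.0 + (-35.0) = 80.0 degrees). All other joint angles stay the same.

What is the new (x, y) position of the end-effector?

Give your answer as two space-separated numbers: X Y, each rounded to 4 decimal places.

Answer: -10.4271 2.8014

Derivation:
joint[0] = (0.0000, 0.0000)  (base)
link 0: phi[0] = 55 = 55 deg
  cos(55 deg) = 0.5736, sin(55 deg) = 0.8192
  joint[1] = (0.0000, 0.0000) + 3.2 * (0.5736, 0.8192) = (0.0000 + 1.8354, 0.0000 + 2.6213) = (1.8354, 2.6213)
link 1: phi[1] = 55 + 80 = 135 deg
  cos(135 deg) = -0.7071, sin(135 deg) = 0.7071
  joint[2] = (1.8354, 2.6213) + 3.8 * (-0.7071, 0.7071) = (1.8354 + -2.6870, 2.6213 + 2.6870) = (-0.8516, 5.3083)
link 2: phi[2] = 55 + 80 + 5 = 140 deg
  cos(140 deg) = -0.7660, sin(140 deg) = 0.6428
  joint[3] = (-0.8516, 5.3083) + 4.3 * (-0.7660, 0.6428) = (-0.8516 + -3.2940, 5.3083 + 2.7640) = (-4.1456, 8.0723)
link 3: phi[3] = 55 + 80 + 5 + 80 = 220 deg
  cos(220 deg) = -0.7660, sin(220 deg) = -0.6428
  joint[4] = (-4.1456, 8.0723) + 8.2 * (-0.7660, -0.6428) = (-4.1456 + -6.2816, 8.0723 + -5.2709) = (-10.4271, 2.8014)
End effector: (-10.4271, 2.8014)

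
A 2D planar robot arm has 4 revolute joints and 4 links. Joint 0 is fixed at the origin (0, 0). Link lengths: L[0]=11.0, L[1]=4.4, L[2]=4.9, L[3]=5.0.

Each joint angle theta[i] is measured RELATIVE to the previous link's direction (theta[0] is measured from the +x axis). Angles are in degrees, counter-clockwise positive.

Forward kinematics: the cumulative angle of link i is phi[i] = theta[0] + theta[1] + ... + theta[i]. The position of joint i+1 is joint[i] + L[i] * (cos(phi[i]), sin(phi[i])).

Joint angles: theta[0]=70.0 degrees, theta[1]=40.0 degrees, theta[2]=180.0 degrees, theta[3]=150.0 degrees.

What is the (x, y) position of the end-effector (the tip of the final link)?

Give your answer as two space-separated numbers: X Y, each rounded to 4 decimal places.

joint[0] = (0.0000, 0.0000)  (base)
link 0: phi[0] = 70 = 70 deg
  cos(70 deg) = 0.3420, sin(70 deg) = 0.9397
  joint[1] = (0.0000, 0.0000) + 11 * (0.3420, 0.9397) = (0.0000 + 3.7622, 0.0000 + 10.3366) = (3.7622, 10.3366)
link 1: phi[1] = 70 + 40 = 110 deg
  cos(110 deg) = -0.3420, sin(110 deg) = 0.9397
  joint[2] = (3.7622, 10.3366) + 4.4 * (-0.3420, 0.9397) = (3.7622 + -1.5049, 10.3366 + 4.1346) = (2.2573, 14.4713)
link 2: phi[2] = 70 + 40 + 180 = 290 deg
  cos(290 deg) = 0.3420, sin(290 deg) = -0.9397
  joint[3] = (2.2573, 14.4713) + 4.9 * (0.3420, -0.9397) = (2.2573 + 1.6759, 14.4713 + -4.6045) = (3.9332, 9.8668)
link 3: phi[3] = 70 + 40 + 180 + 150 = 440 deg
  cos(440 deg) = 0.1736, sin(440 deg) = 0.9848
  joint[4] = (3.9332, 9.8668) + 5 * (0.1736, 0.9848) = (3.9332 + 0.8682, 9.8668 + 4.9240) = (4.8015, 14.7908)
End effector: (4.8015, 14.7908)

Answer: 4.8015 14.7908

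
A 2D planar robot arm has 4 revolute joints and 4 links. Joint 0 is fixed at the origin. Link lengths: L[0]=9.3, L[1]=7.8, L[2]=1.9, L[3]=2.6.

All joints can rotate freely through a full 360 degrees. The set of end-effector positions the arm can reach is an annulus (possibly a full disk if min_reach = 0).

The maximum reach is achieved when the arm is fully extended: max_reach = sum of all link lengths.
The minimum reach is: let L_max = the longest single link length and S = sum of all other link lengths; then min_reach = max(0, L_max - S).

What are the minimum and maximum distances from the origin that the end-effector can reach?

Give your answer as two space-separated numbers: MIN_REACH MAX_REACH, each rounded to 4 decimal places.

Link lengths: [9.3, 7.8, 1.9, 2.6]
max_reach = 9.3 + 7.8 + 1.9 + 2.6 = 21.6
L_max = max([9.3, 7.8, 1.9, 2.6]) = 9.3
S (sum of others) = 21.6 - 9.3 = 12.3
min_reach = max(0, 9.3 - 12.3) = max(0, -3) = 0

Answer: 0.0000 21.6000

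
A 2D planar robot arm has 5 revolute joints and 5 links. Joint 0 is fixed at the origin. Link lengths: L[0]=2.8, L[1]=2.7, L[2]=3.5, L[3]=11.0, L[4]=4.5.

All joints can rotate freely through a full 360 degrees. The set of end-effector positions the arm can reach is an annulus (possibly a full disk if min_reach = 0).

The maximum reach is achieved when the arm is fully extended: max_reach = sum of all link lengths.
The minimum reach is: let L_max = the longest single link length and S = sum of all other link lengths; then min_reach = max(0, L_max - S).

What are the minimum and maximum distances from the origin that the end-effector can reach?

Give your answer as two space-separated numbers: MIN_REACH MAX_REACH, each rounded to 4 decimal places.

Link lengths: [2.8, 2.7, 3.5, 11.0, 4.5]
max_reach = 2.8 + 2.7 + 3.5 + 11 + 4.5 = 24.5
L_max = max([2.8, 2.7, 3.5, 11.0, 4.5]) = 11
S (sum of others) = 24.5 - 11 = 13.5
min_reach = max(0, 11 - 13.5) = max(0, -2.5) = 0

Answer: 0.0000 24.5000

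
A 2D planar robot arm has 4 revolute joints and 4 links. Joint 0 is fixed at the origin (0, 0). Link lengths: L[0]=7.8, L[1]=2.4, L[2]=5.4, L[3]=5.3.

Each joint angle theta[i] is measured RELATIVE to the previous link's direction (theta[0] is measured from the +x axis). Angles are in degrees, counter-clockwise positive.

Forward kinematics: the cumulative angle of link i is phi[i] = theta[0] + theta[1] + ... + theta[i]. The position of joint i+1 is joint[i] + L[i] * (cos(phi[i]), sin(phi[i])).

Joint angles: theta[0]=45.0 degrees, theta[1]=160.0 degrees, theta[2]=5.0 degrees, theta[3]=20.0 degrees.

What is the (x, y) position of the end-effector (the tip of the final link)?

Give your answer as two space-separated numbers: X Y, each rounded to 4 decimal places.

Answer: -4.7430 -2.2589

Derivation:
joint[0] = (0.0000, 0.0000)  (base)
link 0: phi[0] = 45 = 45 deg
  cos(45 deg) = 0.7071, sin(45 deg) = 0.7071
  joint[1] = (0.0000, 0.0000) + 7.8 * (0.7071, 0.7071) = (0.0000 + 5.5154, 0.0000 + 5.5154) = (5.5154, 5.5154)
link 1: phi[1] = 45 + 160 = 205 deg
  cos(205 deg) = -0.9063, sin(205 deg) = -0.4226
  joint[2] = (5.5154, 5.5154) + 2.4 * (-0.9063, -0.4226) = (5.5154 + -2.1751, 5.5154 + -1.0143) = (3.3403, 4.5011)
link 2: phi[2] = 45 + 160 + 5 = 210 deg
  cos(210 deg) = -0.8660, sin(210 deg) = -0.5000
  joint[3] = (3.3403, 4.5011) + 5.4 * (-0.8660, -0.5000) = (3.3403 + -4.6765, 4.5011 + -2.7000) = (-1.3362, 1.8011)
link 3: phi[3] = 45 + 160 + 5 + 20 = 230 deg
  cos(230 deg) = -0.6428, sin(230 deg) = -0.7660
  joint[4] = (-1.3362, 1.8011) + 5.3 * (-0.6428, -0.7660) = (-1.3362 + -3.4068, 1.8011 + -4.0600) = (-4.7430, -2.2589)
End effector: (-4.7430, -2.2589)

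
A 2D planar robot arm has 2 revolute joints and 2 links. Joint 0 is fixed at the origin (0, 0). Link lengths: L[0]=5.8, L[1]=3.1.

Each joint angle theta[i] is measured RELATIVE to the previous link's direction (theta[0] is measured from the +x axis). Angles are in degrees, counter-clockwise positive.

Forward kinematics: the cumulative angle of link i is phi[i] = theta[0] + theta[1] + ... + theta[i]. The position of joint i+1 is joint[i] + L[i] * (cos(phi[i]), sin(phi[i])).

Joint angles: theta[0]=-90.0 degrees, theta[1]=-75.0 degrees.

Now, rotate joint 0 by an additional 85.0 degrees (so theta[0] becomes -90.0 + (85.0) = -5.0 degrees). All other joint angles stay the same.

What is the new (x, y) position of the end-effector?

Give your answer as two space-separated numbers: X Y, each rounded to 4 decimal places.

Answer: 6.3162 -3.5584

Derivation:
joint[0] = (0.0000, 0.0000)  (base)
link 0: phi[0] = -5 = -5 deg
  cos(-5 deg) = 0.9962, sin(-5 deg) = -0.0872
  joint[1] = (0.0000, 0.0000) + 5.8 * (0.9962, -0.0872) = (0.0000 + 5.7779, 0.0000 + -0.5055) = (5.7779, -0.5055)
link 1: phi[1] = -5 + -75 = -80 deg
  cos(-80 deg) = 0.1736, sin(-80 deg) = -0.9848
  joint[2] = (5.7779, -0.5055) + 3.1 * (0.1736, -0.9848) = (5.7779 + 0.5383, -0.5055 + -3.0529) = (6.3162, -3.5584)
End effector: (6.3162, -3.5584)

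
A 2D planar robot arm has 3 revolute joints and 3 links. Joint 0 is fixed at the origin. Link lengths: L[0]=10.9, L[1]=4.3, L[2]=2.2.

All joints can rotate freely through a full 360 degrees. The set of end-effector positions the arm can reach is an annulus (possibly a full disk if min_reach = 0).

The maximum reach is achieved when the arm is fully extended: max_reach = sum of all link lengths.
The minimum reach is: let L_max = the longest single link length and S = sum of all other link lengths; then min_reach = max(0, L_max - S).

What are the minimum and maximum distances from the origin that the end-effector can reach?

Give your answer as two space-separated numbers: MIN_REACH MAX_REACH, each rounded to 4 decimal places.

Link lengths: [10.9, 4.3, 2.2]
max_reach = 10.9 + 4.3 + 2.2 = 17.4
L_max = max([10.9, 4.3, 2.2]) = 10.9
S (sum of others) = 17.4 - 10.9 = 6.5
min_reach = max(0, 10.9 - 6.5) = max(0, 4.4) = 4.4

Answer: 4.4000 17.4000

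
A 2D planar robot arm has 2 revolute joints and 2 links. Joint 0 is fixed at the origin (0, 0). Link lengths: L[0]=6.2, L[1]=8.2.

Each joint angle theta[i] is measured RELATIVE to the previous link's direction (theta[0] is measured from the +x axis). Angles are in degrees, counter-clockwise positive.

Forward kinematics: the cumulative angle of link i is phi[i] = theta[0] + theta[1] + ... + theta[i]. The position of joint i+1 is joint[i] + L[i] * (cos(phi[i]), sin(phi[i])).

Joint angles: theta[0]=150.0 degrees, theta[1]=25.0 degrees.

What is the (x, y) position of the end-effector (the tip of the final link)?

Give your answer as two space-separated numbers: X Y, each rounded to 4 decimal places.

joint[0] = (0.0000, 0.0000)  (base)
link 0: phi[0] = 150 = 150 deg
  cos(150 deg) = -0.8660, sin(150 deg) = 0.5000
  joint[1] = (0.0000, 0.0000) + 6.2 * (-0.8660, 0.5000) = (0.0000 + -5.3694, 0.0000 + 3.1000) = (-5.3694, 3.1000)
link 1: phi[1] = 150 + 25 = 175 deg
  cos(175 deg) = -0.9962, sin(175 deg) = 0.0872
  joint[2] = (-5.3694, 3.1000) + 8.2 * (-0.9962, 0.0872) = (-5.3694 + -8.1688, 3.1000 + 0.7147) = (-13.5382, 3.8147)
End effector: (-13.5382, 3.8147)

Answer: -13.5382 3.8147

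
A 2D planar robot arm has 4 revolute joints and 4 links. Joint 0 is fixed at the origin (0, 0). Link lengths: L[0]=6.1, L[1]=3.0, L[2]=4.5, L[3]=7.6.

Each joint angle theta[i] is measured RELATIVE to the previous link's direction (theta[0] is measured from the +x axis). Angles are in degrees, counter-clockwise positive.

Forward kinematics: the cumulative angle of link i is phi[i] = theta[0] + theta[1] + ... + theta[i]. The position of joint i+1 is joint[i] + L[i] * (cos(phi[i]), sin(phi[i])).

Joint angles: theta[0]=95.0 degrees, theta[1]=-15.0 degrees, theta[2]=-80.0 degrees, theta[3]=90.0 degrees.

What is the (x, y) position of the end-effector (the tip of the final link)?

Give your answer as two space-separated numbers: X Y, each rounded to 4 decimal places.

joint[0] = (0.0000, 0.0000)  (base)
link 0: phi[0] = 95 = 95 deg
  cos(95 deg) = -0.0872, sin(95 deg) = 0.9962
  joint[1] = (0.0000, 0.0000) + 6.1 * (-0.0872, 0.9962) = (0.0000 + -0.5317, 0.0000 + 6.0768) = (-0.5317, 6.0768)
link 1: phi[1] = 95 + -15 = 80 deg
  cos(80 deg) = 0.1736, sin(80 deg) = 0.9848
  joint[2] = (-0.5317, 6.0768) + 3 * (0.1736, 0.9848) = (-0.5317 + 0.5209, 6.0768 + 2.9544) = (-0.0107, 9.0312)
link 2: phi[2] = 95 + -15 + -80 = 0 deg
  cos(0 deg) = 1.0000, sin(0 deg) = 0.0000
  joint[3] = (-0.0107, 9.0312) + 4.5 * (1.0000, 0.0000) = (-0.0107 + 4.5000, 9.0312 + 0.0000) = (4.4893, 9.0312)
link 3: phi[3] = 95 + -15 + -80 + 90 = 90 deg
  cos(90 deg) = 0.0000, sin(90 deg) = 1.0000
  joint[4] = (4.4893, 9.0312) + 7.6 * (0.0000, 1.0000) = (4.4893 + 0.0000, 9.0312 + 7.6000) = (4.4893, 16.6312)
End effector: (4.4893, 16.6312)

Answer: 4.4893 16.6312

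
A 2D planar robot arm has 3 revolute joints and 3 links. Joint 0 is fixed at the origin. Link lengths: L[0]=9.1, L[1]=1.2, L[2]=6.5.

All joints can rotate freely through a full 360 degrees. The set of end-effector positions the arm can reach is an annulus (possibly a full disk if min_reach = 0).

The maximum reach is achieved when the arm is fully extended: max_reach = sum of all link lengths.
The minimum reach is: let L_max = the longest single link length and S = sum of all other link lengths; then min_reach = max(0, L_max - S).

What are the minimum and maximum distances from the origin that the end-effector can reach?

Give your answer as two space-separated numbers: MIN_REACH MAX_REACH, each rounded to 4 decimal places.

Link lengths: [9.1, 1.2, 6.5]
max_reach = 9.1 + 1.2 + 6.5 = 16.8
L_max = max([9.1, 1.2, 6.5]) = 9.1
S (sum of others) = 16.8 - 9.1 = 7.7
min_reach = max(0, 9.1 - 7.7) = max(0, 1.4) = 1.4

Answer: 1.4000 16.8000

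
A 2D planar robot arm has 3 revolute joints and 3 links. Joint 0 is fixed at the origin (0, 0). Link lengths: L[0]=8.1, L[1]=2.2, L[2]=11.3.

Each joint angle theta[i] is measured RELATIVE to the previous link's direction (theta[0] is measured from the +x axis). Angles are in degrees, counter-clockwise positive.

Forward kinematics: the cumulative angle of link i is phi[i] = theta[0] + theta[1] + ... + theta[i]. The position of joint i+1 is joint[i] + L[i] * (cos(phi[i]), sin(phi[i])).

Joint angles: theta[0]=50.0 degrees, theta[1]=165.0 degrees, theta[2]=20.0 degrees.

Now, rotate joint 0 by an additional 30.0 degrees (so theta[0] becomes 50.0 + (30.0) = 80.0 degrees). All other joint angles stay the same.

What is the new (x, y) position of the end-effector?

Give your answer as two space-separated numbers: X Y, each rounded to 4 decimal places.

joint[0] = (0.0000, 0.0000)  (base)
link 0: phi[0] = 80 = 80 deg
  cos(80 deg) = 0.1736, sin(80 deg) = 0.9848
  joint[1] = (0.0000, 0.0000) + 8.1 * (0.1736, 0.9848) = (0.0000 + 1.4066, 0.0000 + 7.9769) = (1.4066, 7.9769)
link 1: phi[1] = 80 + 165 = 245 deg
  cos(245 deg) = -0.4226, sin(245 deg) = -0.9063
  joint[2] = (1.4066, 7.9769) + 2.2 * (-0.4226, -0.9063) = (1.4066 + -0.9298, 7.9769 + -1.9939) = (0.4768, 5.9831)
link 2: phi[2] = 80 + 165 + 20 = 265 deg
  cos(265 deg) = -0.0872, sin(265 deg) = -0.9962
  joint[3] = (0.4768, 5.9831) + 11.3 * (-0.0872, -0.9962) = (0.4768 + -0.9849, 5.9831 + -11.2570) = (-0.5081, -5.2739)
End effector: (-0.5081, -5.2739)

Answer: -0.5081 -5.2739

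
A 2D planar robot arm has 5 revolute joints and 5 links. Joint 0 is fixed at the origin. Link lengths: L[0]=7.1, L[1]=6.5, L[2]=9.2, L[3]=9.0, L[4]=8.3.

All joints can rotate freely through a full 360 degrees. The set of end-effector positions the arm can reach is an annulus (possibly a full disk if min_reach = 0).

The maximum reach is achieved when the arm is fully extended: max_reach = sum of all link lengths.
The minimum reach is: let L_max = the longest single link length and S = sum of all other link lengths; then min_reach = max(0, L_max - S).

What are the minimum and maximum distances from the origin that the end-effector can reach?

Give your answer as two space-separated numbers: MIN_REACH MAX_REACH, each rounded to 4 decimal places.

Link lengths: [7.1, 6.5, 9.2, 9.0, 8.3]
max_reach = 7.1 + 6.5 + 9.2 + 9 + 8.3 = 40.1
L_max = max([7.1, 6.5, 9.2, 9.0, 8.3]) = 9.2
S (sum of others) = 40.1 - 9.2 = 30.9
min_reach = max(0, 9.2 - 30.9) = max(0, -21.7) = 0

Answer: 0.0000 40.1000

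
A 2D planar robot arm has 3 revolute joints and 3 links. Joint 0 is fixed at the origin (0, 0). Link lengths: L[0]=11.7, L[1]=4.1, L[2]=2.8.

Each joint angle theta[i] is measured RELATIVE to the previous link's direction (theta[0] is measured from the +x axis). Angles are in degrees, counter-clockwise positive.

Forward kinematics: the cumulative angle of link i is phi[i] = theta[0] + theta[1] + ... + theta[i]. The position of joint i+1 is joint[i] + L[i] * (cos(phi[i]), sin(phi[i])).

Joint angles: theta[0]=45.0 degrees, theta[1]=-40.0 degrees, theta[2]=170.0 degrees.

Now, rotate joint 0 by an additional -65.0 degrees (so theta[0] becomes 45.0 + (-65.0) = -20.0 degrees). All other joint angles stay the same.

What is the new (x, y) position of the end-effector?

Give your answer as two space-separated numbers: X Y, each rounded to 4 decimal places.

Answer: 12.0867 -4.9212

Derivation:
joint[0] = (0.0000, 0.0000)  (base)
link 0: phi[0] = -20 = -20 deg
  cos(-20 deg) = 0.9397, sin(-20 deg) = -0.3420
  joint[1] = (0.0000, 0.0000) + 11.7 * (0.9397, -0.3420) = (0.0000 + 10.9944, 0.0000 + -4.0016) = (10.9944, -4.0016)
link 1: phi[1] = -20 + -40 = -60 deg
  cos(-60 deg) = 0.5000, sin(-60 deg) = -0.8660
  joint[2] = (10.9944, -4.0016) + 4.1 * (0.5000, -0.8660) = (10.9944 + 2.0500, -4.0016 + -3.5507) = (13.0444, -7.5523)
link 2: phi[2] = -20 + -40 + 170 = 110 deg
  cos(110 deg) = -0.3420, sin(110 deg) = 0.9397
  joint[3] = (13.0444, -7.5523) + 2.8 * (-0.3420, 0.9397) = (13.0444 + -0.9577, -7.5523 + 2.6311) = (12.0867, -4.9212)
End effector: (12.0867, -4.9212)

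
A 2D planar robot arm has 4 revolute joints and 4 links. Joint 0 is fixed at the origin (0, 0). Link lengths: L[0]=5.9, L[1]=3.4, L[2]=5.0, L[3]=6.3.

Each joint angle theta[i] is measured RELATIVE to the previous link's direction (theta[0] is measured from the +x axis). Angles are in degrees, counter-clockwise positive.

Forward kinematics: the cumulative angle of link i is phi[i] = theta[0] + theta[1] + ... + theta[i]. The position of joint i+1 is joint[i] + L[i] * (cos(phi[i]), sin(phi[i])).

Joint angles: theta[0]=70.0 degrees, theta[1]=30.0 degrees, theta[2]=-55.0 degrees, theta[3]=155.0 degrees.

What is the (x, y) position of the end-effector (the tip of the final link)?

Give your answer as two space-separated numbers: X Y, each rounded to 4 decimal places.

Answer: -0.9570 10.2733

Derivation:
joint[0] = (0.0000, 0.0000)  (base)
link 0: phi[0] = 70 = 70 deg
  cos(70 deg) = 0.3420, sin(70 deg) = 0.9397
  joint[1] = (0.0000, 0.0000) + 5.9 * (0.3420, 0.9397) = (0.0000 + 2.0179, 0.0000 + 5.5442) = (2.0179, 5.5442)
link 1: phi[1] = 70 + 30 = 100 deg
  cos(100 deg) = -0.1736, sin(100 deg) = 0.9848
  joint[2] = (2.0179, 5.5442) + 3.4 * (-0.1736, 0.9848) = (2.0179 + -0.5904, 5.5442 + 3.3483) = (1.4275, 8.8925)
link 2: phi[2] = 70 + 30 + -55 = 45 deg
  cos(45 deg) = 0.7071, sin(45 deg) = 0.7071
  joint[3] = (1.4275, 8.8925) + 5 * (0.7071, 0.7071) = (1.4275 + 3.5355, 8.8925 + 3.5355) = (4.9630, 12.4281)
link 3: phi[3] = 70 + 30 + -55 + 155 = 200 deg
  cos(200 deg) = -0.9397, sin(200 deg) = -0.3420
  joint[4] = (4.9630, 12.4281) + 6.3 * (-0.9397, -0.3420) = (4.9630 + -5.9201, 12.4281 + -2.1547) = (-0.9570, 10.2733)
End effector: (-0.9570, 10.2733)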